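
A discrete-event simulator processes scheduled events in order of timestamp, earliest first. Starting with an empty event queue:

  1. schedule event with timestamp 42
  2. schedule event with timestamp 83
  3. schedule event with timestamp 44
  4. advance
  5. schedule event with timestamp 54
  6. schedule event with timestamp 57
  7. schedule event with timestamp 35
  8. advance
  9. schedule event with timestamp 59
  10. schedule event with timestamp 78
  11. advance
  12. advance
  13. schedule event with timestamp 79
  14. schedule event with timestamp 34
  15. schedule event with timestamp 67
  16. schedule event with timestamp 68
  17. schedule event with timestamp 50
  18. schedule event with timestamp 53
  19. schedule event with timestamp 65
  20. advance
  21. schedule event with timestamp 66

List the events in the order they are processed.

insert 42 → {42}
insert 83 → {42, 83}
insert 44 → {42, 44, 83}
advance → 42; now {44, 83}
insert 54 → {44, 54, 83}
insert 57 → {44, 54, 57, 83}
insert 35 → {35, 44, 54, 57, 83}
advance → 35; now {44, 54, 57, 83}
insert 59 → {44, 54, 57, 59, 83}
insert 78 → {44, 54, 57, 59, 78, 83}
advance → 44; now {54, 57, 59, 78, 83}
advance → 54; now {57, 59, 78, 83}
insert 79 → {57, 59, 78, 79, 83}
insert 34 → {34, 57, 59, 78, 79, 83}
insert 67 → {34, 57, 59, 67, 78, 79, 83}
insert 68 → {34, 57, 59, 67, 68, 78, 79, 83}
insert 50 → {34, 50, 57, 59, 67, 68, 78, 79, 83}
insert 53 → {34, 50, 53, 57, 59, 67, 68, 78, 79, 83}
insert 65 → {34, 50, 53, 57, 59, 65, 67, 68, 78, 79, 83}
advance → 34; now {50, 53, 57, 59, 65, 67, 68, 78, 79, 83}
insert 66 → {50, 53, 57, 59, 65, 66, 67, 68, 78, 79, 83}

42, 35, 44, 54, 34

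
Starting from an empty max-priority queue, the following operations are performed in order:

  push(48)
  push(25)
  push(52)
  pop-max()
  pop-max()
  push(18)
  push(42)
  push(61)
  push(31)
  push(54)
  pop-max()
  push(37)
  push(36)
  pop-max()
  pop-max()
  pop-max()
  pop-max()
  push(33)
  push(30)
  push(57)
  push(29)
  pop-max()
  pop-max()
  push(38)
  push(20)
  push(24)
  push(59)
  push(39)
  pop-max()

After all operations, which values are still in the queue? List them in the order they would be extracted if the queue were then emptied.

insert 48 → {48}
insert 25 → {48, 25}
insert 52 → {52, 48, 25}
pop-max → 52; now {48, 25}
pop-max → 48; now {25}
insert 18 → {25, 18}
insert 42 → {42, 25, 18}
insert 61 → {61, 42, 25, 18}
insert 31 → {61, 42, 31, 25, 18}
insert 54 → {61, 54, 42, 31, 25, 18}
pop-max → 61; now {54, 42, 31, 25, 18}
insert 37 → {54, 42, 37, 31, 25, 18}
insert 36 → {54, 42, 37, 36, 31, 25, 18}
pop-max → 54; now {42, 37, 36, 31, 25, 18}
pop-max → 42; now {37, 36, 31, 25, 18}
pop-max → 37; now {36, 31, 25, 18}
pop-max → 36; now {31, 25, 18}
insert 33 → {33, 31, 25, 18}
insert 30 → {33, 31, 30, 25, 18}
insert 57 → {57, 33, 31, 30, 25, 18}
insert 29 → {57, 33, 31, 30, 29, 25, 18}
pop-max → 57; now {33, 31, 30, 29, 25, 18}
pop-max → 33; now {31, 30, 29, 25, 18}
insert 38 → {38, 31, 30, 29, 25, 18}
insert 20 → {38, 31, 30, 29, 25, 20, 18}
insert 24 → {38, 31, 30, 29, 25, 24, 20, 18}
insert 59 → {59, 38, 31, 30, 29, 25, 24, 20, 18}
insert 39 → {59, 39, 38, 31, 30, 29, 25, 24, 20, 18}
pop-max → 59; now {39, 38, 31, 30, 29, 25, 24, 20, 18}

[39, 38, 31, 30, 29, 25, 24, 20, 18]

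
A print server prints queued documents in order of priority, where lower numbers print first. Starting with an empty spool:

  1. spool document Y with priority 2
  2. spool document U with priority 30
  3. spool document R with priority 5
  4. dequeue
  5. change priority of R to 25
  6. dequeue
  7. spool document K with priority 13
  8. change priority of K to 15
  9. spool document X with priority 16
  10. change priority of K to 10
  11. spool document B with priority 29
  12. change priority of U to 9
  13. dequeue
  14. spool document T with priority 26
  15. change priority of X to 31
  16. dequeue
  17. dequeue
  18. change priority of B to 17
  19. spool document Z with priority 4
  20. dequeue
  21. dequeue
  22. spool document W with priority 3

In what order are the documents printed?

add Y (priority 2) → {Y:2}
add U (priority 30) → {Y:2, U:30}
add R (priority 5) → {Y:2, R:5, U:30}
dequeue → Y; now {R:5, U:30}
update R to priority 25 → {R:25, U:30}
dequeue → R; now {U:30}
add K (priority 13) → {K:13, U:30}
update K to priority 15 → {K:15, U:30}
add X (priority 16) → {K:15, X:16, U:30}
update K to priority 10 → {K:10, X:16, U:30}
add B (priority 29) → {K:10, X:16, B:29, U:30}
update U to priority 9 → {U:9, K:10, X:16, B:29}
dequeue → U; now {K:10, X:16, B:29}
add T (priority 26) → {K:10, X:16, T:26, B:29}
update X to priority 31 → {K:10, T:26, B:29, X:31}
dequeue → K; now {T:26, B:29, X:31}
dequeue → T; now {B:29, X:31}
update B to priority 17 → {B:17, X:31}
add Z (priority 4) → {Z:4, B:17, X:31}
dequeue → Z; now {B:17, X:31}
dequeue → B; now {X:31}
add W (priority 3) → {W:3, X:31}

Y, R, U, K, T, Z, B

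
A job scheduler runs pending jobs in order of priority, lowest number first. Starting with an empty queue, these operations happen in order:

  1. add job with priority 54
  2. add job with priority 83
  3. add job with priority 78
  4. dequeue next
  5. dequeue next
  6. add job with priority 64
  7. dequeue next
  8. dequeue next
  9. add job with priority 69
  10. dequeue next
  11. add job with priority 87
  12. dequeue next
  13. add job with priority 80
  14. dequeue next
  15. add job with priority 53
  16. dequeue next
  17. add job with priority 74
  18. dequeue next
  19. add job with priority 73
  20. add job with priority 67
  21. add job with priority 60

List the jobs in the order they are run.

insert 54 → {54}
insert 83 → {54, 83}
insert 78 → {54, 78, 83}
dequeue next → 54; now {78, 83}
dequeue next → 78; now {83}
insert 64 → {64, 83}
dequeue next → 64; now {83}
dequeue next → 83; now {}
insert 69 → {69}
dequeue next → 69; now {}
insert 87 → {87}
dequeue next → 87; now {}
insert 80 → {80}
dequeue next → 80; now {}
insert 53 → {53}
dequeue next → 53; now {}
insert 74 → {74}
dequeue next → 74; now {}
insert 73 → {73}
insert 67 → {67, 73}
insert 60 → {60, 67, 73}

[54, 78, 64, 83, 69, 87, 80, 53, 74]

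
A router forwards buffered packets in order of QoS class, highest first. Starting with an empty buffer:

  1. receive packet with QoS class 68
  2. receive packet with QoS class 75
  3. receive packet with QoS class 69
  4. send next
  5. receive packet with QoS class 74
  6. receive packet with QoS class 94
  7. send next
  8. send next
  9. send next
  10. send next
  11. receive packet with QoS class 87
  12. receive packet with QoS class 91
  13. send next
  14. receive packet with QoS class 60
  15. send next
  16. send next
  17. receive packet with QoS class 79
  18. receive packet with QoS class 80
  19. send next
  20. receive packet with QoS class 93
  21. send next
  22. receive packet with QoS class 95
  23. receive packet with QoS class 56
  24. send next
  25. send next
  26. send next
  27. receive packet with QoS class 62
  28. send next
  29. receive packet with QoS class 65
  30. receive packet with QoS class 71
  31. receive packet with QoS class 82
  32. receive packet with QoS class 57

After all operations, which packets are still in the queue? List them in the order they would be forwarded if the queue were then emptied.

[82, 71, 65, 57]

insert 68 → {68}
insert 75 → {75, 68}
insert 69 → {75, 69, 68}
send next → 75; now {69, 68}
insert 74 → {74, 69, 68}
insert 94 → {94, 74, 69, 68}
send next → 94; now {74, 69, 68}
send next → 74; now {69, 68}
send next → 69; now {68}
send next → 68; now {}
insert 87 → {87}
insert 91 → {91, 87}
send next → 91; now {87}
insert 60 → {87, 60}
send next → 87; now {60}
send next → 60; now {}
insert 79 → {79}
insert 80 → {80, 79}
send next → 80; now {79}
insert 93 → {93, 79}
send next → 93; now {79}
insert 95 → {95, 79}
insert 56 → {95, 79, 56}
send next → 95; now {79, 56}
send next → 79; now {56}
send next → 56; now {}
insert 62 → {62}
send next → 62; now {}
insert 65 → {65}
insert 71 → {71, 65}
insert 82 → {82, 71, 65}
insert 57 → {82, 71, 65, 57}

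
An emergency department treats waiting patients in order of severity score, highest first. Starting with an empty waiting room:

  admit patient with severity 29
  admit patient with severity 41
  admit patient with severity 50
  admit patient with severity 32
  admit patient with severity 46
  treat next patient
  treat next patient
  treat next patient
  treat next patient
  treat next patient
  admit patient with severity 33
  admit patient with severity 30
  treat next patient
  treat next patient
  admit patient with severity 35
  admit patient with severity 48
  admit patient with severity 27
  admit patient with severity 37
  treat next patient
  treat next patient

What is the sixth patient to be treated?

33

insert 29 → {29}
insert 41 → {41, 29}
insert 50 → {50, 41, 29}
insert 32 → {50, 41, 32, 29}
insert 46 → {50, 46, 41, 32, 29}
treat next patient → 50; now {46, 41, 32, 29}
treat next patient → 46; now {41, 32, 29}
treat next patient → 41; now {32, 29}
treat next patient → 32; now {29}
treat next patient → 29; now {}
insert 33 → {33}
insert 30 → {33, 30}
treat next patient → 33; now {30}
treat next patient → 30; now {}
insert 35 → {35}
insert 48 → {48, 35}
insert 27 → {48, 35, 27}
insert 37 → {48, 37, 35, 27}
treat next patient → 48; now {37, 35, 27}
treat next patient → 37; now {35, 27}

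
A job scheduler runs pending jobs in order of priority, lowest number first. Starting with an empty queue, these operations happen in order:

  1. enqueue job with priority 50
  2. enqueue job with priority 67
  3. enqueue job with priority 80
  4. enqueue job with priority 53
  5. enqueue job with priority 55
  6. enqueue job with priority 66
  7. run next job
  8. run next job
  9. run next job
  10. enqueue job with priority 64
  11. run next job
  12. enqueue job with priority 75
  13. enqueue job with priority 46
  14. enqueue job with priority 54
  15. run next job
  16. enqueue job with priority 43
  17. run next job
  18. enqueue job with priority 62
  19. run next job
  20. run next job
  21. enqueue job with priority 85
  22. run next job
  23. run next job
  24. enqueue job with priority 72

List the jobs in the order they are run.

insert 50 → {50}
insert 67 → {50, 67}
insert 80 → {50, 67, 80}
insert 53 → {50, 53, 67, 80}
insert 55 → {50, 53, 55, 67, 80}
insert 66 → {50, 53, 55, 66, 67, 80}
run next job → 50; now {53, 55, 66, 67, 80}
run next job → 53; now {55, 66, 67, 80}
run next job → 55; now {66, 67, 80}
insert 64 → {64, 66, 67, 80}
run next job → 64; now {66, 67, 80}
insert 75 → {66, 67, 75, 80}
insert 46 → {46, 66, 67, 75, 80}
insert 54 → {46, 54, 66, 67, 75, 80}
run next job → 46; now {54, 66, 67, 75, 80}
insert 43 → {43, 54, 66, 67, 75, 80}
run next job → 43; now {54, 66, 67, 75, 80}
insert 62 → {54, 62, 66, 67, 75, 80}
run next job → 54; now {62, 66, 67, 75, 80}
run next job → 62; now {66, 67, 75, 80}
insert 85 → {66, 67, 75, 80, 85}
run next job → 66; now {67, 75, 80, 85}
run next job → 67; now {75, 80, 85}
insert 72 → {72, 75, 80, 85}

50 → 53 → 55 → 64 → 46 → 43 → 54 → 62 → 66 → 67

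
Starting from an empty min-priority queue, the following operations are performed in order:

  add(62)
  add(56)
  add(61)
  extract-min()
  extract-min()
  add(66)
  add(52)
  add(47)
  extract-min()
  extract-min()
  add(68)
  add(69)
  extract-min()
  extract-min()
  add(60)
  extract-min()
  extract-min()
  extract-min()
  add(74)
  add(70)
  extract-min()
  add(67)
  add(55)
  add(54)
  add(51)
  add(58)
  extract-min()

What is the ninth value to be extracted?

insert 62 → {62}
insert 56 → {56, 62}
insert 61 → {56, 61, 62}
extract-min → 56; now {61, 62}
extract-min → 61; now {62}
insert 66 → {62, 66}
insert 52 → {52, 62, 66}
insert 47 → {47, 52, 62, 66}
extract-min → 47; now {52, 62, 66}
extract-min → 52; now {62, 66}
insert 68 → {62, 66, 68}
insert 69 → {62, 66, 68, 69}
extract-min → 62; now {66, 68, 69}
extract-min → 66; now {68, 69}
insert 60 → {60, 68, 69}
extract-min → 60; now {68, 69}
extract-min → 68; now {69}
extract-min → 69; now {}
insert 74 → {74}
insert 70 → {70, 74}
extract-min → 70; now {74}
insert 67 → {67, 74}
insert 55 → {55, 67, 74}
insert 54 → {54, 55, 67, 74}
insert 51 → {51, 54, 55, 67, 74}
insert 58 → {51, 54, 55, 58, 67, 74}
extract-min → 51; now {54, 55, 58, 67, 74}

69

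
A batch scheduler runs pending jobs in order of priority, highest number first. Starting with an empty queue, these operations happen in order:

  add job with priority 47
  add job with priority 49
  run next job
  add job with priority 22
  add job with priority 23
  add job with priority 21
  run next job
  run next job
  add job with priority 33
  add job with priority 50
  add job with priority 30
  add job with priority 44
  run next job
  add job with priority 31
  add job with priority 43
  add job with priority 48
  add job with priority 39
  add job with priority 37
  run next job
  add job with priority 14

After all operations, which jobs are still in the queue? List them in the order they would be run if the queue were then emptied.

[44, 43, 39, 37, 33, 31, 30, 22, 21, 14]

insert 47 → {47}
insert 49 → {49, 47}
run next job → 49; now {47}
insert 22 → {47, 22}
insert 23 → {47, 23, 22}
insert 21 → {47, 23, 22, 21}
run next job → 47; now {23, 22, 21}
run next job → 23; now {22, 21}
insert 33 → {33, 22, 21}
insert 50 → {50, 33, 22, 21}
insert 30 → {50, 33, 30, 22, 21}
insert 44 → {50, 44, 33, 30, 22, 21}
run next job → 50; now {44, 33, 30, 22, 21}
insert 31 → {44, 33, 31, 30, 22, 21}
insert 43 → {44, 43, 33, 31, 30, 22, 21}
insert 48 → {48, 44, 43, 33, 31, 30, 22, 21}
insert 39 → {48, 44, 43, 39, 33, 31, 30, 22, 21}
insert 37 → {48, 44, 43, 39, 37, 33, 31, 30, 22, 21}
run next job → 48; now {44, 43, 39, 37, 33, 31, 30, 22, 21}
insert 14 → {44, 43, 39, 37, 33, 31, 30, 22, 21, 14}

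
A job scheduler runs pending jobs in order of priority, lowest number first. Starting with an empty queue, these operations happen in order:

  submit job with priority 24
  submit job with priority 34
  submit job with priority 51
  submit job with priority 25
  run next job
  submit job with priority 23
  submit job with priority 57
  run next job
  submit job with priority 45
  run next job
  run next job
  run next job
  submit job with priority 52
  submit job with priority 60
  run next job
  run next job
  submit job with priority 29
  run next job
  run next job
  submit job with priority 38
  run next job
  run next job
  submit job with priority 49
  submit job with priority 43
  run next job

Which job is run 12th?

insert 24 → {24}
insert 34 → {24, 34}
insert 51 → {24, 34, 51}
insert 25 → {24, 25, 34, 51}
run next job → 24; now {25, 34, 51}
insert 23 → {23, 25, 34, 51}
insert 57 → {23, 25, 34, 51, 57}
run next job → 23; now {25, 34, 51, 57}
insert 45 → {25, 34, 45, 51, 57}
run next job → 25; now {34, 45, 51, 57}
run next job → 34; now {45, 51, 57}
run next job → 45; now {51, 57}
insert 52 → {51, 52, 57}
insert 60 → {51, 52, 57, 60}
run next job → 51; now {52, 57, 60}
run next job → 52; now {57, 60}
insert 29 → {29, 57, 60}
run next job → 29; now {57, 60}
run next job → 57; now {60}
insert 38 → {38, 60}
run next job → 38; now {60}
run next job → 60; now {}
insert 49 → {49}
insert 43 → {43, 49}
run next job → 43; now {49}

43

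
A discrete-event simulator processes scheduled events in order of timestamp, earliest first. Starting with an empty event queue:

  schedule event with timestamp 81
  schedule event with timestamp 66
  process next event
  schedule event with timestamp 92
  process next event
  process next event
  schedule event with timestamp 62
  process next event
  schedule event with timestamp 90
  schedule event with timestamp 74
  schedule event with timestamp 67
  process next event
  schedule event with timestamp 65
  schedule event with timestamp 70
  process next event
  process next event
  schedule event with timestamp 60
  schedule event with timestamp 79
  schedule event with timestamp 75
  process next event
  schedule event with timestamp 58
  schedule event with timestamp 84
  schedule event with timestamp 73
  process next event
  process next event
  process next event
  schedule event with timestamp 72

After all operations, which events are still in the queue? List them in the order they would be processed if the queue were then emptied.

72 → 75 → 79 → 84 → 90

insert 81 → {81}
insert 66 → {66, 81}
process next event → 66; now {81}
insert 92 → {81, 92}
process next event → 81; now {92}
process next event → 92; now {}
insert 62 → {62}
process next event → 62; now {}
insert 90 → {90}
insert 74 → {74, 90}
insert 67 → {67, 74, 90}
process next event → 67; now {74, 90}
insert 65 → {65, 74, 90}
insert 70 → {65, 70, 74, 90}
process next event → 65; now {70, 74, 90}
process next event → 70; now {74, 90}
insert 60 → {60, 74, 90}
insert 79 → {60, 74, 79, 90}
insert 75 → {60, 74, 75, 79, 90}
process next event → 60; now {74, 75, 79, 90}
insert 58 → {58, 74, 75, 79, 90}
insert 84 → {58, 74, 75, 79, 84, 90}
insert 73 → {58, 73, 74, 75, 79, 84, 90}
process next event → 58; now {73, 74, 75, 79, 84, 90}
process next event → 73; now {74, 75, 79, 84, 90}
process next event → 74; now {75, 79, 84, 90}
insert 72 → {72, 75, 79, 84, 90}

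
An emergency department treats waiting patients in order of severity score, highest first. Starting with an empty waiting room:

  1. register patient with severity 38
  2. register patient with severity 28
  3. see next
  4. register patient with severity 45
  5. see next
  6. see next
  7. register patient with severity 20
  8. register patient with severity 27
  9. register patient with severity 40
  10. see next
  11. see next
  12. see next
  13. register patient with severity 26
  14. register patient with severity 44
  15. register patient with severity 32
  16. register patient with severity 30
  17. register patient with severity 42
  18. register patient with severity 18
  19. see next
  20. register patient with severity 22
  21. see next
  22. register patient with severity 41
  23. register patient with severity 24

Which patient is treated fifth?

27

insert 38 → {38}
insert 28 → {38, 28}
see next → 38; now {28}
insert 45 → {45, 28}
see next → 45; now {28}
see next → 28; now {}
insert 20 → {20}
insert 27 → {27, 20}
insert 40 → {40, 27, 20}
see next → 40; now {27, 20}
see next → 27; now {20}
see next → 20; now {}
insert 26 → {26}
insert 44 → {44, 26}
insert 32 → {44, 32, 26}
insert 30 → {44, 32, 30, 26}
insert 42 → {44, 42, 32, 30, 26}
insert 18 → {44, 42, 32, 30, 26, 18}
see next → 44; now {42, 32, 30, 26, 18}
insert 22 → {42, 32, 30, 26, 22, 18}
see next → 42; now {32, 30, 26, 22, 18}
insert 41 → {41, 32, 30, 26, 22, 18}
insert 24 → {41, 32, 30, 26, 24, 22, 18}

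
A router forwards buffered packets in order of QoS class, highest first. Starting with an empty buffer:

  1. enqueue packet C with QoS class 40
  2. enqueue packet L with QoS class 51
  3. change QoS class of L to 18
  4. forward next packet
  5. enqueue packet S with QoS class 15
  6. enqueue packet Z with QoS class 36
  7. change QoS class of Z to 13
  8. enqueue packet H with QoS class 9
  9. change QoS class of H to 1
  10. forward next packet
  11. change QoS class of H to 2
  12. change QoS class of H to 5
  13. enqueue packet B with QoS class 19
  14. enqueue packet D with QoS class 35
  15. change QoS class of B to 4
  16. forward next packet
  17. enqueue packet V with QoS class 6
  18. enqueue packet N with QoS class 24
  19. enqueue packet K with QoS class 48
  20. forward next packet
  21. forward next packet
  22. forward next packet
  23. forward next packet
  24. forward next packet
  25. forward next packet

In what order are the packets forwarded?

C, L, D, K, N, S, Z, V, H

add C (QoS class 40) → {C:40}
add L (QoS class 51) → {L:51, C:40}
update L to QoS class 18 → {C:40, L:18}
forward next packet → C; now {L:18}
add S (QoS class 15) → {L:18, S:15}
add Z (QoS class 36) → {Z:36, L:18, S:15}
update Z to QoS class 13 → {L:18, S:15, Z:13}
add H (QoS class 9) → {L:18, S:15, Z:13, H:9}
update H to QoS class 1 → {L:18, S:15, Z:13, H:1}
forward next packet → L; now {S:15, Z:13, H:1}
update H to QoS class 2 → {S:15, Z:13, H:2}
update H to QoS class 5 → {S:15, Z:13, H:5}
add B (QoS class 19) → {B:19, S:15, Z:13, H:5}
add D (QoS class 35) → {D:35, B:19, S:15, Z:13, H:5}
update B to QoS class 4 → {D:35, S:15, Z:13, H:5, B:4}
forward next packet → D; now {S:15, Z:13, H:5, B:4}
add V (QoS class 6) → {S:15, Z:13, V:6, H:5, B:4}
add N (QoS class 24) → {N:24, S:15, Z:13, V:6, H:5, B:4}
add K (QoS class 48) → {K:48, N:24, S:15, Z:13, V:6, H:5, B:4}
forward next packet → K; now {N:24, S:15, Z:13, V:6, H:5, B:4}
forward next packet → N; now {S:15, Z:13, V:6, H:5, B:4}
forward next packet → S; now {Z:13, V:6, H:5, B:4}
forward next packet → Z; now {V:6, H:5, B:4}
forward next packet → V; now {H:5, B:4}
forward next packet → H; now {B:4}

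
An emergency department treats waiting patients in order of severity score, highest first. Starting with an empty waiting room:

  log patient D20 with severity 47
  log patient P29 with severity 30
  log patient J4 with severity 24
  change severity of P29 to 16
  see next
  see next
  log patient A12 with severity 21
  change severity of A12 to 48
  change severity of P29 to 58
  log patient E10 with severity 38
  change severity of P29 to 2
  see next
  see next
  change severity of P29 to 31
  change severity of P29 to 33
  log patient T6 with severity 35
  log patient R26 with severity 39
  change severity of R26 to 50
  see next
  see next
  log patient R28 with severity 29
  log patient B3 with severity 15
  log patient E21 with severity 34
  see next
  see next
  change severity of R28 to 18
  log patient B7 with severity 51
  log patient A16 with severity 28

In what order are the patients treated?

D20 → J4 → A12 → E10 → R26 → T6 → E21 → P29

add D20 (severity 47) → {D20:47}
add P29 (severity 30) → {D20:47, P29:30}
add J4 (severity 24) → {D20:47, P29:30, J4:24}
update P29 to severity 16 → {D20:47, J4:24, P29:16}
see next → D20; now {J4:24, P29:16}
see next → J4; now {P29:16}
add A12 (severity 21) → {A12:21, P29:16}
update A12 to severity 48 → {A12:48, P29:16}
update P29 to severity 58 → {P29:58, A12:48}
add E10 (severity 38) → {P29:58, A12:48, E10:38}
update P29 to severity 2 → {A12:48, E10:38, P29:2}
see next → A12; now {E10:38, P29:2}
see next → E10; now {P29:2}
update P29 to severity 31 → {P29:31}
update P29 to severity 33 → {P29:33}
add T6 (severity 35) → {T6:35, P29:33}
add R26 (severity 39) → {R26:39, T6:35, P29:33}
update R26 to severity 50 → {R26:50, T6:35, P29:33}
see next → R26; now {T6:35, P29:33}
see next → T6; now {P29:33}
add R28 (severity 29) → {P29:33, R28:29}
add B3 (severity 15) → {P29:33, R28:29, B3:15}
add E21 (severity 34) → {E21:34, P29:33, R28:29, B3:15}
see next → E21; now {P29:33, R28:29, B3:15}
see next → P29; now {R28:29, B3:15}
update R28 to severity 18 → {R28:18, B3:15}
add B7 (severity 51) → {B7:51, R28:18, B3:15}
add A16 (severity 28) → {B7:51, A16:28, R28:18, B3:15}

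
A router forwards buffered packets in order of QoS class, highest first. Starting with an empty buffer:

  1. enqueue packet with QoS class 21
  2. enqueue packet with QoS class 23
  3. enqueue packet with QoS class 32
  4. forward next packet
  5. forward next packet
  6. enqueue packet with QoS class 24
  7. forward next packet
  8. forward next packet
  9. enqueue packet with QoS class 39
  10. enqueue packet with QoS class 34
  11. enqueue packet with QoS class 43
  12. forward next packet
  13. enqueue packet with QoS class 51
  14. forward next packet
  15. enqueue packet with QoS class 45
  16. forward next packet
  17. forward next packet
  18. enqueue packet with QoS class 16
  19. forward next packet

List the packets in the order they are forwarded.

[32, 23, 24, 21, 43, 51, 45, 39, 34]

insert 21 → {21}
insert 23 → {23, 21}
insert 32 → {32, 23, 21}
forward next packet → 32; now {23, 21}
forward next packet → 23; now {21}
insert 24 → {24, 21}
forward next packet → 24; now {21}
forward next packet → 21; now {}
insert 39 → {39}
insert 34 → {39, 34}
insert 43 → {43, 39, 34}
forward next packet → 43; now {39, 34}
insert 51 → {51, 39, 34}
forward next packet → 51; now {39, 34}
insert 45 → {45, 39, 34}
forward next packet → 45; now {39, 34}
forward next packet → 39; now {34}
insert 16 → {34, 16}
forward next packet → 34; now {16}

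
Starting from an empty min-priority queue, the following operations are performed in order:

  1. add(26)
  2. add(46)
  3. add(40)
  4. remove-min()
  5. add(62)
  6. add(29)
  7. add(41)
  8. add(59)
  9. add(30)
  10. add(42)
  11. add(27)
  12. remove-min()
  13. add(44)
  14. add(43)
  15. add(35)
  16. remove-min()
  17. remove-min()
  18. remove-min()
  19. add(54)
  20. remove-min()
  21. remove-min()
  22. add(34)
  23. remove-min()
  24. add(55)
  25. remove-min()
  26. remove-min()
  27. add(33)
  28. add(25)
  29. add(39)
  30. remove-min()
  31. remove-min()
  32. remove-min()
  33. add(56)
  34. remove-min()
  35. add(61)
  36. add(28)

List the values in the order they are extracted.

insert 26 → {26}
insert 46 → {26, 46}
insert 40 → {26, 40, 46}
remove-min → 26; now {40, 46}
insert 62 → {40, 46, 62}
insert 29 → {29, 40, 46, 62}
insert 41 → {29, 40, 41, 46, 62}
insert 59 → {29, 40, 41, 46, 59, 62}
insert 30 → {29, 30, 40, 41, 46, 59, 62}
insert 42 → {29, 30, 40, 41, 42, 46, 59, 62}
insert 27 → {27, 29, 30, 40, 41, 42, 46, 59, 62}
remove-min → 27; now {29, 30, 40, 41, 42, 46, 59, 62}
insert 44 → {29, 30, 40, 41, 42, 44, 46, 59, 62}
insert 43 → {29, 30, 40, 41, 42, 43, 44, 46, 59, 62}
insert 35 → {29, 30, 35, 40, 41, 42, 43, 44, 46, 59, 62}
remove-min → 29; now {30, 35, 40, 41, 42, 43, 44, 46, 59, 62}
remove-min → 30; now {35, 40, 41, 42, 43, 44, 46, 59, 62}
remove-min → 35; now {40, 41, 42, 43, 44, 46, 59, 62}
insert 54 → {40, 41, 42, 43, 44, 46, 54, 59, 62}
remove-min → 40; now {41, 42, 43, 44, 46, 54, 59, 62}
remove-min → 41; now {42, 43, 44, 46, 54, 59, 62}
insert 34 → {34, 42, 43, 44, 46, 54, 59, 62}
remove-min → 34; now {42, 43, 44, 46, 54, 59, 62}
insert 55 → {42, 43, 44, 46, 54, 55, 59, 62}
remove-min → 42; now {43, 44, 46, 54, 55, 59, 62}
remove-min → 43; now {44, 46, 54, 55, 59, 62}
insert 33 → {33, 44, 46, 54, 55, 59, 62}
insert 25 → {25, 33, 44, 46, 54, 55, 59, 62}
insert 39 → {25, 33, 39, 44, 46, 54, 55, 59, 62}
remove-min → 25; now {33, 39, 44, 46, 54, 55, 59, 62}
remove-min → 33; now {39, 44, 46, 54, 55, 59, 62}
remove-min → 39; now {44, 46, 54, 55, 59, 62}
insert 56 → {44, 46, 54, 55, 56, 59, 62}
remove-min → 44; now {46, 54, 55, 56, 59, 62}
insert 61 → {46, 54, 55, 56, 59, 61, 62}
insert 28 → {28, 46, 54, 55, 56, 59, 61, 62}

26 → 27 → 29 → 30 → 35 → 40 → 41 → 34 → 42 → 43 → 25 → 33 → 39 → 44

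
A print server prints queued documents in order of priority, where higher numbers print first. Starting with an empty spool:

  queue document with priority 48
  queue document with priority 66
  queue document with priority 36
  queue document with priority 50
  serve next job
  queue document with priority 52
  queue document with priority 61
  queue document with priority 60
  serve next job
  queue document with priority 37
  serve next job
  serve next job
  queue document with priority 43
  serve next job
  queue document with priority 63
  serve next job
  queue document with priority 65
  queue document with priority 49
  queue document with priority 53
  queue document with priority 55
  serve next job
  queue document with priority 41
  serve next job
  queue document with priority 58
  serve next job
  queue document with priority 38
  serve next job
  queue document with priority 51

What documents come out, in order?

insert 48 → {48}
insert 66 → {66, 48}
insert 36 → {66, 48, 36}
insert 50 → {66, 50, 48, 36}
serve next job → 66; now {50, 48, 36}
insert 52 → {52, 50, 48, 36}
insert 61 → {61, 52, 50, 48, 36}
insert 60 → {61, 60, 52, 50, 48, 36}
serve next job → 61; now {60, 52, 50, 48, 36}
insert 37 → {60, 52, 50, 48, 37, 36}
serve next job → 60; now {52, 50, 48, 37, 36}
serve next job → 52; now {50, 48, 37, 36}
insert 43 → {50, 48, 43, 37, 36}
serve next job → 50; now {48, 43, 37, 36}
insert 63 → {63, 48, 43, 37, 36}
serve next job → 63; now {48, 43, 37, 36}
insert 65 → {65, 48, 43, 37, 36}
insert 49 → {65, 49, 48, 43, 37, 36}
insert 53 → {65, 53, 49, 48, 43, 37, 36}
insert 55 → {65, 55, 53, 49, 48, 43, 37, 36}
serve next job → 65; now {55, 53, 49, 48, 43, 37, 36}
insert 41 → {55, 53, 49, 48, 43, 41, 37, 36}
serve next job → 55; now {53, 49, 48, 43, 41, 37, 36}
insert 58 → {58, 53, 49, 48, 43, 41, 37, 36}
serve next job → 58; now {53, 49, 48, 43, 41, 37, 36}
insert 38 → {53, 49, 48, 43, 41, 38, 37, 36}
serve next job → 53; now {49, 48, 43, 41, 38, 37, 36}
insert 51 → {51, 49, 48, 43, 41, 38, 37, 36}

66 → 61 → 60 → 52 → 50 → 63 → 65 → 55 → 58 → 53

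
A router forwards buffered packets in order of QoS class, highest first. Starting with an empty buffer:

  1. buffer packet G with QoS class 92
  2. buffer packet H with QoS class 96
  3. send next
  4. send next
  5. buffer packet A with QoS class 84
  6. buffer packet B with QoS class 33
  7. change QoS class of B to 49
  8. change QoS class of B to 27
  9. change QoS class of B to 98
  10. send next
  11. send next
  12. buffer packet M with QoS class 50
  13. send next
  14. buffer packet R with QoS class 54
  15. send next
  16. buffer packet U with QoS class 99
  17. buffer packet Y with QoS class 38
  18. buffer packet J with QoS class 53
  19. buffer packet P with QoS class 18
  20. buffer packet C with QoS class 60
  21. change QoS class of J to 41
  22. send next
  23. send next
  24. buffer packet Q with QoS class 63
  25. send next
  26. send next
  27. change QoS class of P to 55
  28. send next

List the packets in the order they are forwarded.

add G (QoS class 92) → {G:92}
add H (QoS class 96) → {H:96, G:92}
send next → H; now {G:92}
send next → G; now {}
add A (QoS class 84) → {A:84}
add B (QoS class 33) → {A:84, B:33}
update B to QoS class 49 → {A:84, B:49}
update B to QoS class 27 → {A:84, B:27}
update B to QoS class 98 → {B:98, A:84}
send next → B; now {A:84}
send next → A; now {}
add M (QoS class 50) → {M:50}
send next → M; now {}
add R (QoS class 54) → {R:54}
send next → R; now {}
add U (QoS class 99) → {U:99}
add Y (QoS class 38) → {U:99, Y:38}
add J (QoS class 53) → {U:99, J:53, Y:38}
add P (QoS class 18) → {U:99, J:53, Y:38, P:18}
add C (QoS class 60) → {U:99, C:60, J:53, Y:38, P:18}
update J to QoS class 41 → {U:99, C:60, J:41, Y:38, P:18}
send next → U; now {C:60, J:41, Y:38, P:18}
send next → C; now {J:41, Y:38, P:18}
add Q (QoS class 63) → {Q:63, J:41, Y:38, P:18}
send next → Q; now {J:41, Y:38, P:18}
send next → J; now {Y:38, P:18}
update P to QoS class 55 → {P:55, Y:38}
send next → P; now {Y:38}

H, G, B, A, M, R, U, C, Q, J, P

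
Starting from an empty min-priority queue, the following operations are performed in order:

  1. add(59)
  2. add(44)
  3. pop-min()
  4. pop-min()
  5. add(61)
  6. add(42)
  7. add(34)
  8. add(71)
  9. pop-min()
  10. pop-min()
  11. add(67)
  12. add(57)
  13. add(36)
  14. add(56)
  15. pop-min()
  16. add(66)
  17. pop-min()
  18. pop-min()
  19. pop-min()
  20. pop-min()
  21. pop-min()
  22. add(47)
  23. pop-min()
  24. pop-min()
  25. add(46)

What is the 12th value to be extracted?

71

insert 59 → {59}
insert 44 → {44, 59}
pop-min → 44; now {59}
pop-min → 59; now {}
insert 61 → {61}
insert 42 → {42, 61}
insert 34 → {34, 42, 61}
insert 71 → {34, 42, 61, 71}
pop-min → 34; now {42, 61, 71}
pop-min → 42; now {61, 71}
insert 67 → {61, 67, 71}
insert 57 → {57, 61, 67, 71}
insert 36 → {36, 57, 61, 67, 71}
insert 56 → {36, 56, 57, 61, 67, 71}
pop-min → 36; now {56, 57, 61, 67, 71}
insert 66 → {56, 57, 61, 66, 67, 71}
pop-min → 56; now {57, 61, 66, 67, 71}
pop-min → 57; now {61, 66, 67, 71}
pop-min → 61; now {66, 67, 71}
pop-min → 66; now {67, 71}
pop-min → 67; now {71}
insert 47 → {47, 71}
pop-min → 47; now {71}
pop-min → 71; now {}
insert 46 → {46}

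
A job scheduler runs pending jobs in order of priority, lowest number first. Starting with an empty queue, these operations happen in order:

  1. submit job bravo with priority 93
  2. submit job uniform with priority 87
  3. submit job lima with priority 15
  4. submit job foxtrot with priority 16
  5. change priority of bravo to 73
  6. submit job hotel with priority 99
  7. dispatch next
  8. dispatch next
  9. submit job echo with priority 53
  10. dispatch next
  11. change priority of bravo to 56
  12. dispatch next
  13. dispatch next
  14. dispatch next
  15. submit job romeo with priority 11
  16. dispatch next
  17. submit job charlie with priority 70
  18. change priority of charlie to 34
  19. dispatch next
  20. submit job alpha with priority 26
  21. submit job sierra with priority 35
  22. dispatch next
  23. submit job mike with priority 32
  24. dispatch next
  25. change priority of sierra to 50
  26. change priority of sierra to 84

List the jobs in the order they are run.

lima, foxtrot, echo, bravo, uniform, hotel, romeo, charlie, alpha, mike

add bravo (priority 93) → {bravo:93}
add uniform (priority 87) → {uniform:87, bravo:93}
add lima (priority 15) → {lima:15, uniform:87, bravo:93}
add foxtrot (priority 16) → {lima:15, foxtrot:16, uniform:87, bravo:93}
update bravo to priority 73 → {lima:15, foxtrot:16, bravo:73, uniform:87}
add hotel (priority 99) → {lima:15, foxtrot:16, bravo:73, uniform:87, hotel:99}
dispatch next → lima; now {foxtrot:16, bravo:73, uniform:87, hotel:99}
dispatch next → foxtrot; now {bravo:73, uniform:87, hotel:99}
add echo (priority 53) → {echo:53, bravo:73, uniform:87, hotel:99}
dispatch next → echo; now {bravo:73, uniform:87, hotel:99}
update bravo to priority 56 → {bravo:56, uniform:87, hotel:99}
dispatch next → bravo; now {uniform:87, hotel:99}
dispatch next → uniform; now {hotel:99}
dispatch next → hotel; now {}
add romeo (priority 11) → {romeo:11}
dispatch next → romeo; now {}
add charlie (priority 70) → {charlie:70}
update charlie to priority 34 → {charlie:34}
dispatch next → charlie; now {}
add alpha (priority 26) → {alpha:26}
add sierra (priority 35) → {alpha:26, sierra:35}
dispatch next → alpha; now {sierra:35}
add mike (priority 32) → {mike:32, sierra:35}
dispatch next → mike; now {sierra:35}
update sierra to priority 50 → {sierra:50}
update sierra to priority 84 → {sierra:84}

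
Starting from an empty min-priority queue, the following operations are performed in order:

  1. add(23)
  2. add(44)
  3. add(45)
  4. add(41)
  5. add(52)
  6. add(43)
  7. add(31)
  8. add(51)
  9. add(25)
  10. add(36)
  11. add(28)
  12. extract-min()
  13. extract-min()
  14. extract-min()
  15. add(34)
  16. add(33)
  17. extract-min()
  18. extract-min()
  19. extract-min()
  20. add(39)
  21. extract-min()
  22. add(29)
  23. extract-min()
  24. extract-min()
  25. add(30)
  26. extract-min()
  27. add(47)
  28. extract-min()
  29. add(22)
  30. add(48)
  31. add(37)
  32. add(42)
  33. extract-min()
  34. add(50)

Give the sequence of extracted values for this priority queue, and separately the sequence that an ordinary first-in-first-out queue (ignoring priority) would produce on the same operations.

priority queue: 23 → 25 → 28 → 31 → 33 → 34 → 36 → 29 → 39 → 30 → 41 → 22; FIFO queue: [23, 44, 45, 41, 52, 43, 31, 51, 25, 36, 28, 34]

insert 23 → {23}
insert 44 → {23, 44}
insert 45 → {23, 44, 45}
insert 41 → {23, 41, 44, 45}
insert 52 → {23, 41, 44, 45, 52}
insert 43 → {23, 41, 43, 44, 45, 52}
insert 31 → {23, 31, 41, 43, 44, 45, 52}
insert 51 → {23, 31, 41, 43, 44, 45, 51, 52}
insert 25 → {23, 25, 31, 41, 43, 44, 45, 51, 52}
insert 36 → {23, 25, 31, 36, 41, 43, 44, 45, 51, 52}
insert 28 → {23, 25, 28, 31, 36, 41, 43, 44, 45, 51, 52}
extract-min → 23; now {25, 28, 31, 36, 41, 43, 44, 45, 51, 52}
extract-min → 25; now {28, 31, 36, 41, 43, 44, 45, 51, 52}
extract-min → 28; now {31, 36, 41, 43, 44, 45, 51, 52}
insert 34 → {31, 34, 36, 41, 43, 44, 45, 51, 52}
insert 33 → {31, 33, 34, 36, 41, 43, 44, 45, 51, 52}
extract-min → 31; now {33, 34, 36, 41, 43, 44, 45, 51, 52}
extract-min → 33; now {34, 36, 41, 43, 44, 45, 51, 52}
extract-min → 34; now {36, 41, 43, 44, 45, 51, 52}
insert 39 → {36, 39, 41, 43, 44, 45, 51, 52}
extract-min → 36; now {39, 41, 43, 44, 45, 51, 52}
insert 29 → {29, 39, 41, 43, 44, 45, 51, 52}
extract-min → 29; now {39, 41, 43, 44, 45, 51, 52}
extract-min → 39; now {41, 43, 44, 45, 51, 52}
insert 30 → {30, 41, 43, 44, 45, 51, 52}
extract-min → 30; now {41, 43, 44, 45, 51, 52}
insert 47 → {41, 43, 44, 45, 47, 51, 52}
extract-min → 41; now {43, 44, 45, 47, 51, 52}
insert 22 → {22, 43, 44, 45, 47, 51, 52}
insert 48 → {22, 43, 44, 45, 47, 48, 51, 52}
insert 37 → {22, 37, 43, 44, 45, 47, 48, 51, 52}
insert 42 → {22, 37, 42, 43, 44, 45, 47, 48, 51, 52}
extract-min → 22; now {37, 42, 43, 44, 45, 47, 48, 51, 52}
insert 50 → {37, 42, 43, 44, 45, 47, 48, 50, 51, 52}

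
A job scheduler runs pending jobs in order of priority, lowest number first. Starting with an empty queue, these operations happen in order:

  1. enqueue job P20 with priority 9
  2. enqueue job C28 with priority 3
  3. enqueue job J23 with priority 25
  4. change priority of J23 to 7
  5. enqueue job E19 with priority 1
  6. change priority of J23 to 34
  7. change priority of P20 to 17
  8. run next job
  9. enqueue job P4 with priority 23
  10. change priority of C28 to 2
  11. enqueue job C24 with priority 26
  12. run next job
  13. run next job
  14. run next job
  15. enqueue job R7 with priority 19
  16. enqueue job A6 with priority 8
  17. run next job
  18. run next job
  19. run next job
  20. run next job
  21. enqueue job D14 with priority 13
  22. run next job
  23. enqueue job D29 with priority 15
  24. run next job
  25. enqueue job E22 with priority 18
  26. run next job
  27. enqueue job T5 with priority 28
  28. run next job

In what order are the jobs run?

E19, C28, P20, P4, A6, R7, C24, J23, D14, D29, E22, T5

add P20 (priority 9) → {P20:9}
add C28 (priority 3) → {C28:3, P20:9}
add J23 (priority 25) → {C28:3, P20:9, J23:25}
update J23 to priority 7 → {C28:3, J23:7, P20:9}
add E19 (priority 1) → {E19:1, C28:3, J23:7, P20:9}
update J23 to priority 34 → {E19:1, C28:3, P20:9, J23:34}
update P20 to priority 17 → {E19:1, C28:3, P20:17, J23:34}
run next job → E19; now {C28:3, P20:17, J23:34}
add P4 (priority 23) → {C28:3, P20:17, P4:23, J23:34}
update C28 to priority 2 → {C28:2, P20:17, P4:23, J23:34}
add C24 (priority 26) → {C28:2, P20:17, P4:23, C24:26, J23:34}
run next job → C28; now {P20:17, P4:23, C24:26, J23:34}
run next job → P20; now {P4:23, C24:26, J23:34}
run next job → P4; now {C24:26, J23:34}
add R7 (priority 19) → {R7:19, C24:26, J23:34}
add A6 (priority 8) → {A6:8, R7:19, C24:26, J23:34}
run next job → A6; now {R7:19, C24:26, J23:34}
run next job → R7; now {C24:26, J23:34}
run next job → C24; now {J23:34}
run next job → J23; now {}
add D14 (priority 13) → {D14:13}
run next job → D14; now {}
add D29 (priority 15) → {D29:15}
run next job → D29; now {}
add E22 (priority 18) → {E22:18}
run next job → E22; now {}
add T5 (priority 28) → {T5:28}
run next job → T5; now {}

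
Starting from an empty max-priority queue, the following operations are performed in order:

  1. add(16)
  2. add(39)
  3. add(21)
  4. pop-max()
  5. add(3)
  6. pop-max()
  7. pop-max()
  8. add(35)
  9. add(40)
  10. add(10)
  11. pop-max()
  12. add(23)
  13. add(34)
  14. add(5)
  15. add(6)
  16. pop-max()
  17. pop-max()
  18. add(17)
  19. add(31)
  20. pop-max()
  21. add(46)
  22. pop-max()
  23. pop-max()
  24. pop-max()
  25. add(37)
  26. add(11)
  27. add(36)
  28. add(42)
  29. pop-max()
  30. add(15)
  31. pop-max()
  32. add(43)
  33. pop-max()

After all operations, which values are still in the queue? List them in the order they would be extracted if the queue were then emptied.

insert 16 → {16}
insert 39 → {39, 16}
insert 21 → {39, 21, 16}
pop-max → 39; now {21, 16}
insert 3 → {21, 16, 3}
pop-max → 21; now {16, 3}
pop-max → 16; now {3}
insert 35 → {35, 3}
insert 40 → {40, 35, 3}
insert 10 → {40, 35, 10, 3}
pop-max → 40; now {35, 10, 3}
insert 23 → {35, 23, 10, 3}
insert 34 → {35, 34, 23, 10, 3}
insert 5 → {35, 34, 23, 10, 5, 3}
insert 6 → {35, 34, 23, 10, 6, 5, 3}
pop-max → 35; now {34, 23, 10, 6, 5, 3}
pop-max → 34; now {23, 10, 6, 5, 3}
insert 17 → {23, 17, 10, 6, 5, 3}
insert 31 → {31, 23, 17, 10, 6, 5, 3}
pop-max → 31; now {23, 17, 10, 6, 5, 3}
insert 46 → {46, 23, 17, 10, 6, 5, 3}
pop-max → 46; now {23, 17, 10, 6, 5, 3}
pop-max → 23; now {17, 10, 6, 5, 3}
pop-max → 17; now {10, 6, 5, 3}
insert 37 → {37, 10, 6, 5, 3}
insert 11 → {37, 11, 10, 6, 5, 3}
insert 36 → {37, 36, 11, 10, 6, 5, 3}
insert 42 → {42, 37, 36, 11, 10, 6, 5, 3}
pop-max → 42; now {37, 36, 11, 10, 6, 5, 3}
insert 15 → {37, 36, 15, 11, 10, 6, 5, 3}
pop-max → 37; now {36, 15, 11, 10, 6, 5, 3}
insert 43 → {43, 36, 15, 11, 10, 6, 5, 3}
pop-max → 43; now {36, 15, 11, 10, 6, 5, 3}

36 → 15 → 11 → 10 → 6 → 5 → 3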